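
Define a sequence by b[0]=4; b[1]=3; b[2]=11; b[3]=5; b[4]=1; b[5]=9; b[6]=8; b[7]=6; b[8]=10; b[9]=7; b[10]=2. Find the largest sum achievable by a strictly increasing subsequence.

28

Let S[i] be the best sum of a strictly increasing subsequence ending at i:
i:      0  1  2  3  4  5  6  7  8  9 10
b[i]:   4  3 11  5  1  9  8  6 10  7  2
S:      4  3 15  9  1 18 17 15 28 22  3
Maximum is 28 (e.g. 4 + 5 + 9 + 10).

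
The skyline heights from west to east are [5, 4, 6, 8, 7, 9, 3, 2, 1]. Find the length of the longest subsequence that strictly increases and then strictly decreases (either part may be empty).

inc[i] = longest strictly increasing subsequence ending at i; dec[i] = longest strictly decreasing subsequence starting at i:
i:     1 2 3 4 5 6 7 8 9
a[i]:  5 4 6 8 7 9 3 2 1
inc:   1 1 2 3 3 4 1 1 1
dec:   5 4 4 5 4 4 3 2 1
Best peak at i=4 (value 8): inc=3, dec=5, length 3+5−1 = 7.

7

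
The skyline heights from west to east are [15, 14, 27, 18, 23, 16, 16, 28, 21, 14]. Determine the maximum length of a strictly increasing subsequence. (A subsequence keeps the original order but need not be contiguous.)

4

Let dp[i] be the length of the longest such subsequence ending at index i:
i:      1  2  3  4  5  6  7  8  9 10
a[i]:  15 14 27 18 23 16 16 28 21 14
dp:     1  1  2  2  3  2  2  4  3  1
Maximum dp value is 4.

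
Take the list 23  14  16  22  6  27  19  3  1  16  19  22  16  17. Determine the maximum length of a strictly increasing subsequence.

Track the smallest tail for each achievable length (strict):
23 → extends → [23]
14 → replaces 23 → [14]
16 → extends → [14, 16]
22 → extends → [14, 16, 22]
6 → replaces 14 → [6, 16, 22]
27 → extends → [6, 16, 22, 27]
19 → replaces 22 → [6, 16, 19, 27]
3 → replaces 6 → [3, 16, 19, 27]
1 → replaces 3 → [1, 16, 19, 27]
16 → already a tail → [1, 16, 19, 27]
19 → already a tail → [1, 16, 19, 27]
22 → replaces 27 → [1, 16, 19, 22]
16 → already a tail → [1, 16, 19, 22]
17 → replaces 19 → [1, 16, 17, 22]
Four tails, so the longest strictly increasing subsequence has length 4 (e.g. 14, 16, 22, 27).

4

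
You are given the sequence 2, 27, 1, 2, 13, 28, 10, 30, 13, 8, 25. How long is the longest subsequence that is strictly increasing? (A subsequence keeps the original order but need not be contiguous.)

Track the smallest tail for each achievable length (strict):
2 → extends → [2]
27 → extends → [2, 27]
1 → replaces 2 → [1, 27]
2 → replaces 27 → [1, 2]
13 → extends → [1, 2, 13]
28 → extends → [1, 2, 13, 28]
10 → replaces 13 → [1, 2, 10, 28]
30 → extends → [1, 2, 10, 28, 30]
13 → replaces 28 → [1, 2, 10, 13, 30]
8 → replaces 10 → [1, 2, 8, 13, 30]
25 → replaces 30 → [1, 2, 8, 13, 25]
Five tails, so the longest strictly increasing subsequence has length 5 (e.g. 1, 2, 13, 28, 30).

5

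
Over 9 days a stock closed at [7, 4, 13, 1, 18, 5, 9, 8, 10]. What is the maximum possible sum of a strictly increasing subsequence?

38

Let S[i] be the best sum of a strictly increasing subsequence ending at i:
i:      1  2  3  4  5  6  7  8  9
a[i]:   7  4 13  1 18  5  9  8 10
S:      7  4 20  1 38  9 18 17 28
Maximum is 38 (e.g. 7 + 13 + 18).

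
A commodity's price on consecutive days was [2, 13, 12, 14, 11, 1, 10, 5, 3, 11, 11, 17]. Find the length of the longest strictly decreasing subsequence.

6

Negate each value so 'decreasing' becomes 'increasing', then run patience tails on the negated sequence:
-2 → extends → [-2]
-13 → replaces -2 → [-13]
-12 → extends → [-13, -12]
-14 → replaces -13 → [-14, -12]
-11 → extends → [-14, -12, -11]
-1 → extends → [-14, -12, -11, -1]
-10 → replaces -1 → [-14, -12, -11, -10]
-5 → extends → [-14, -12, -11, -10, -5]
-3 → extends → [-14, -12, -11, -10, -5, -3]
-11 → already a tail → [-14, -12, -11, -10, -5, -3]
-11 → already a tail → [-14, -12, -11, -10, -5, -3]
-17 → replaces -14 → [-17, -12, -11, -10, -5, -3]
Six tails, so the longest strictly decreasing subsequence of the original has length 6.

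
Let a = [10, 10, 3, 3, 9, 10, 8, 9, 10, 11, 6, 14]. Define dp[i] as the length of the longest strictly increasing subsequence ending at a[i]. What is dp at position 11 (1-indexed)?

2

dp[i] = 1 + max{dp[j] : j<i, a[j]<a[i]} (or 1 if no such j):
i:      1  2  3  4  5  6  7  8  9 10 11 12
a[i]:  10 10  3  3  9 10  8  9 10 11  6 14
dp:     1  1  1  1  2  3  2  3  4  5  2  6
At index 11 the value is 2.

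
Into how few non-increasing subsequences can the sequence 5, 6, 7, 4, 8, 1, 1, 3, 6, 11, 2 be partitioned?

5

Place each on the leftmost legal pile:
5 → new pile 1 (tops now [5])
6 → new pile 2 (tops now [5, 6])
7 → new pile 3 (tops now [5, 6, 7])
4 → pile 1 (tops now [4, 6, 7])
8 → new pile 4 (tops now [4, 6, 7, 8])
1 → pile 1 (tops now [1, 6, 7, 8])
1 → pile 1 (tops now [1, 6, 7, 8])
3 → pile 2 (tops now [1, 3, 7, 8])
6 → pile 3 (tops now [1, 3, 6, 8])
11 → new pile 5 (tops now [1, 3, 6, 8, 11])
2 → pile 2 (tops now [1, 2, 6, 8, 11])
Five piles.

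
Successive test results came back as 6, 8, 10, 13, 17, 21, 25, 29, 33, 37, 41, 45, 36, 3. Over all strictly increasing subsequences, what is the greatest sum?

Let S[i] be the best sum of a strictly increasing subsequence ending at i:
i:       1   2   3   4   5   6   7   8   9  10  11  12  13  14
a[i]:    6   8  10  13  17  21  25  29  33  37  41  45  36   3
S:       6  14  24  37  54  75 100 129 162 199 240 285 198   3
Maximum is 285 (e.g. 6 + 8 + 10 + 13 + 17 + 21 + 25 + 29 + 33 + 37 + 41 + 45).

285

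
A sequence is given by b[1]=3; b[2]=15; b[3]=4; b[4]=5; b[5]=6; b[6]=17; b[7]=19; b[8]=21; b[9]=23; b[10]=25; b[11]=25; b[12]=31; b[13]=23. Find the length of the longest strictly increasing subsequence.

10

Track the smallest tail for each achievable length (strict):
3 → extends → [3]
15 → extends → [3, 15]
4 → replaces 15 → [3, 4]
5 → extends → [3, 4, 5]
6 → extends → [3, 4, 5, 6]
17 → extends → [3, 4, 5, 6, 17]
19 → extends → [3, 4, 5, 6, 17, 19]
21 → extends → [3, 4, 5, 6, 17, 19, 21]
23 → extends → [3, 4, 5, 6, 17, 19, 21, 23]
25 → extends → [3, 4, 5, 6, 17, 19, 21, 23, 25]
25 → already a tail → [3, 4, 5, 6, 17, 19, 21, 23, 25]
31 → extends → [3, 4, 5, 6, 17, 19, 21, 23, 25, 31]
23 → already a tail → [3, 4, 5, 6, 17, 19, 21, 23, 25, 31]
Ten tails, so the longest strictly increasing subsequence has length 10 (e.g. 3, 4, 5, 6, 17, 19, 21, 23, 25, 31).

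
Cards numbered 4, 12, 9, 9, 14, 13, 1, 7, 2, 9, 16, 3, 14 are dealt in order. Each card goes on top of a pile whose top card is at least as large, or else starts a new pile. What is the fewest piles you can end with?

The minimum number of non-increasing subsequences covering a sequence equals the length of its longest strictly increasing subsequence.
LIS length is 4 (e.g. 4, 12, 14, 16), so 4 piles are needed.

4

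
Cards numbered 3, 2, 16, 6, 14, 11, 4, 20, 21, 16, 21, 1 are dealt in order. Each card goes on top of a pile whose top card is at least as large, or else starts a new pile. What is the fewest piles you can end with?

Place each on the leftmost legal pile:
3 → new pile 1 (tops now [3])
2 → pile 1 (tops now [2])
16 → new pile 2 (tops now [2, 16])
6 → pile 2 (tops now [2, 6])
14 → new pile 3 (tops now [2, 6, 14])
11 → pile 3 (tops now [2, 6, 11])
4 → pile 2 (tops now [2, 4, 11])
20 → new pile 4 (tops now [2, 4, 11, 20])
21 → new pile 5 (tops now [2, 4, 11, 20, 21])
16 → pile 4 (tops now [2, 4, 11, 16, 21])
21 → pile 5 (tops now [2, 4, 11, 16, 21])
1 → pile 1 (tops now [1, 4, 11, 16, 21])
Five piles.

5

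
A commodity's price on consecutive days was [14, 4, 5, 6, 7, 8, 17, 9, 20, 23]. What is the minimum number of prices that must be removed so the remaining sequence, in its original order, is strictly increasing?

2

Fewest deletions = n − (longest strictly increasing subsequence).
Patience tails:
14 → extends → [14]
4 → replaces 14 → [4]
5 → extends → [4, 5]
6 → extends → [4, 5, 6]
7 → extends → [4, 5, 6, 7]
8 → extends → [4, 5, 6, 7, 8]
17 → extends → [4, 5, 6, 7, 8, 17]
9 → replaces 17 → [4, 5, 6, 7, 8, 9]
20 → extends → [4, 5, 6, 7, 8, 9, 20]
23 → extends → [4, 5, 6, 7, 8, 9, 20, 23]
Longest strictly increasing subsequence has length 8, so deletions = 10 − 8 = 2.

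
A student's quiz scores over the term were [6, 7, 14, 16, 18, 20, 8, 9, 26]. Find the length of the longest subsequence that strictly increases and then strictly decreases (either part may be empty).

7

inc[i] = longest strictly increasing subsequence ending at i; dec[i] = longest strictly decreasing subsequence starting at i:
i:      1  2  3  4  5  6  7  8  9
a[i]:   6  7 14 16 18 20  8  9 26
inc:    1  2  3  4  5  6  3  4  7
dec:    1  1  2  2  2  2  1  1  1
Best peak at i=6 (value 20): inc=6, dec=2, length 6+2−1 = 7.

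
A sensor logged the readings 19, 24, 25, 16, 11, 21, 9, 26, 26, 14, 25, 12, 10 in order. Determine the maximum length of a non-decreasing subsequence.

5

Track the smallest tail for each achievable length (allowing ties):
19 → extends → [19]
24 → extends → [19, 24]
25 → extends → [19, 24, 25]
16 → replaces 19 → [16, 24, 25]
11 → replaces 16 → [11, 24, 25]
21 → replaces 24 → [11, 21, 25]
9 → replaces 11 → [9, 21, 25]
26 → extends → [9, 21, 25, 26]
26 → extends → [9, 21, 25, 26, 26]
14 → replaces 21 → [9, 14, 25, 26, 26]
25 → replaces 26 → [9, 14, 25, 25, 26]
12 → replaces 14 → [9, 12, 25, 25, 26]
10 → replaces 12 → [9, 10, 25, 25, 26]
Five tails, so the longest non-decreasing subsequence has length 5 (e.g. 19, 24, 25, 26, 26).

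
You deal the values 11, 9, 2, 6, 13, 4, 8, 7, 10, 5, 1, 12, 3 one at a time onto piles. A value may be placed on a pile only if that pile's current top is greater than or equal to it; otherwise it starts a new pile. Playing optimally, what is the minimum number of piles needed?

5

The minimum number of non-increasing subsequences covering a sequence equals the length of its longest strictly increasing subsequence.
LIS length is 5 (e.g. 2, 6, 8, 10, 12), so 5 piles are needed.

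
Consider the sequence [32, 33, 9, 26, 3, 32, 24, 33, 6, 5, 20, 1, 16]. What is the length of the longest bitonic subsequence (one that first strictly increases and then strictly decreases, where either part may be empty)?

inc[i] = longest strictly increasing subsequence ending at i; dec[i] = longest strictly decreasing subsequence starting at i:
i:      1  2  3  4  5  6  7  8  9 10 11 12 13
a[i]:  32 33  9 26  3 32 24 33  6  5 20  1 16
inc:    1  2  1  2  1  3  2  4  2  2  3  1  3
dec:    6  6  4  5  2  5  4  4  3  2  2  1  1
Best peak at i=2 (value 33): inc=2, dec=6, length 2+6−1 = 7.

7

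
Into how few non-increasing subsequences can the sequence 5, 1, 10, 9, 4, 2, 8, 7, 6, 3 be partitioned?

Place each on the leftmost legal pile:
5 → new pile 1 (tops now [5])
1 → pile 1 (tops now [1])
10 → new pile 2 (tops now [1, 10])
9 → pile 2 (tops now [1, 9])
4 → pile 2 (tops now [1, 4])
2 → pile 2 (tops now [1, 2])
8 → new pile 3 (tops now [1, 2, 8])
7 → pile 3 (tops now [1, 2, 7])
6 → pile 3 (tops now [1, 2, 6])
3 → pile 3 (tops now [1, 2, 3])
Three piles.

3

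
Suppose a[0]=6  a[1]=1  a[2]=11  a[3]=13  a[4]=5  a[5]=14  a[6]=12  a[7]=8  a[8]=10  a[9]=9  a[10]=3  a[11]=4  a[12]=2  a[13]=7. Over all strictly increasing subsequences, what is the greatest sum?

Let S[i] be the best sum of a strictly increasing subsequence ending at i:
i:      0  1  2  3  4  5  6  7  8  9 10 11 12 13
a[i]:   6  1 11 13  5 14 12  8 10  9  3  4  2  7
S:      6  1 17 30  6 44 29 14 24 23  4  8  3 15
Maximum is 44 (e.g. 6 + 11 + 13 + 14).

44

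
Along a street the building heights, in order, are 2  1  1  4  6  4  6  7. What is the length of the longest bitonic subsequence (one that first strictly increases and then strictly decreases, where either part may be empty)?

inc[i] = longest strictly increasing subsequence ending at i; dec[i] = longest strictly decreasing subsequence starting at i:
i:     1 2 3 4 5 6 7 8
a[i]:  2 1 1 4 6 4 6 7
inc:   1 1 1 2 3 2 3 4
dec:   2 1 1 1 2 1 1 1
Best peak at i=5 (value 6): inc=3, dec=2, length 3+2−1 = 4.

4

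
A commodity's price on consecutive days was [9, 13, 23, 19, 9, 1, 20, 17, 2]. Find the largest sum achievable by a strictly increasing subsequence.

61

Let S[i] be the best sum of a strictly increasing subsequence ending at i:
i:      1  2  3  4  5  6  7  8  9
a[i]:   9 13 23 19  9  1 20 17  2
S:      9 22 45 41  9  1 61 39  3
Maximum is 61 (e.g. 9 + 13 + 19 + 20).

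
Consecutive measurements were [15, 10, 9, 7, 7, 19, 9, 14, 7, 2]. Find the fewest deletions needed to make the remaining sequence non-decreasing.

Fewest deletions = n − (longest non-decreasing subsequence).
Patience tails:
15 → extends → [15]
10 → replaces 15 → [10]
9 → replaces 10 → [9]
7 → replaces 9 → [7]
7 → extends → [7, 7]
19 → extends → [7, 7, 19]
9 → replaces 19 → [7, 7, 9]
14 → extends → [7, 7, 9, 14]
7 → replaces 9 → [7, 7, 7, 14]
2 → replaces 7 → [2, 7, 7, 14]
Longest non-decreasing subsequence has length 4, so deletions = 10 − 4 = 6.

6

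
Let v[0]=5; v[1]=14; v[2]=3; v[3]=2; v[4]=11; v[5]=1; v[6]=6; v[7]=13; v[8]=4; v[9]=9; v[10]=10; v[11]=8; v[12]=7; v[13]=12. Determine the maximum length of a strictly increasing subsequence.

Let dp[i] be the length of the longest such subsequence ending at index i:
i:      0  1  2  3  4  5  6  7  8  9 10 11 12 13
v[i]:   5 14  3  2 11  1  6 13  4  9 10  8  7 12
dp:     1  2  1  1  2  1  2  3  2  3  4  3  3  5
Maximum dp value is 5.

5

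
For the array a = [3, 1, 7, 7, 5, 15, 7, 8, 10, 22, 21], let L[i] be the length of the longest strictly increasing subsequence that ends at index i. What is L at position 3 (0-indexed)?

dp[i] = 1 + max{dp[j] : j<i, a[j]<a[i]} (or 1 if no such j):
i:      0  1  2  3  4  5  6  7  8  9 10
a[i]:   3  1  7  7  5 15  7  8 10 22 21
dp:     1  1  2  2  2  3  3  4  5  6  6
At index 3 the value is 2.

2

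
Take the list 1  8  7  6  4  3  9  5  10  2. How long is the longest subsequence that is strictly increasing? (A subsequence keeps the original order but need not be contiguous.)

Track the smallest tail for each achievable length (strict):
1 → extends → [1]
8 → extends → [1, 8]
7 → replaces 8 → [1, 7]
6 → replaces 7 → [1, 6]
4 → replaces 6 → [1, 4]
3 → replaces 4 → [1, 3]
9 → extends → [1, 3, 9]
5 → replaces 9 → [1, 3, 5]
10 → extends → [1, 3, 5, 10]
2 → replaces 3 → [1, 2, 5, 10]
Four tails, so the longest strictly increasing subsequence has length 4 (e.g. 1, 8, 9, 10).

4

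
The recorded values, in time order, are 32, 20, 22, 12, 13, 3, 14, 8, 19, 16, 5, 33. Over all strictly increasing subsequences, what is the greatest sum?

Let S[i] be the best sum of a strictly increasing subsequence ending at i:
i:      1  2  3  4  5  6  7  8  9 10 11 12
a[i]:  32 20 22 12 13  3 14  8 19 16  5 33
S:     32 20 42 12 25  3 39 11 58 55  8 91
Maximum is 91 (e.g. 12 + 13 + 14 + 19 + 33).

91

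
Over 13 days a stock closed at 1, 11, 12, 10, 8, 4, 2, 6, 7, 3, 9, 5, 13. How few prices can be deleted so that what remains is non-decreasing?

7

Fewest deletions = n − (longest non-decreasing subsequence).
i:      1  2  3  4  5  6  7  8  9 10 11 12 13
a[i]:   1 11 12 10  8  4  2  6  7  3  9  5 13
dp:     1  2  3  2  2  2  2  3  4  3  5  4  6
max dp = 6, so deletions = 13 − 6 = 7.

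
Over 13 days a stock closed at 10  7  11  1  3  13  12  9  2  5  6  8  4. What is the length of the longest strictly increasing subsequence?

5

Let dp[i] be the length of the longest such subsequence ending at index i:
i:      1  2  3  4  5  6  7  8  9 10 11 12 13
a[i]:  10  7 11  1  3 13 12  9  2  5  6  8  4
dp:     1  1  2  1  2  3  3  3  2  3  4  5  3
Maximum dp value is 5.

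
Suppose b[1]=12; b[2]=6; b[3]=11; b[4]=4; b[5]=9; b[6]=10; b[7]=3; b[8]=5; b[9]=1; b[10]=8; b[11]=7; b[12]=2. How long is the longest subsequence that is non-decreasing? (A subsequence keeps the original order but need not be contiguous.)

3

Let dp[i] be the length of the longest such subsequence ending at index i:
i:      1  2  3  4  5  6  7  8  9 10 11 12
b[i]:  12  6 11  4  9 10  3  5  1  8  7  2
dp:     1  1  2  1  2  3  1  2  1  3  3  2
Maximum dp value is 3.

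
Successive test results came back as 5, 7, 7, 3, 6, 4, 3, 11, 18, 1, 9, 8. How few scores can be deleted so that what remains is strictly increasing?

8

Fewest deletions = n − (longest strictly increasing subsequence).
i:      1  2  3  4  5  6  7  8  9 10 11 12
a[i]:   5  7  7  3  6  4  3 11 18  1  9  8
dp:     1  2  2  1  2  2  1  3  4  1  3  3
max dp = 4, so deletions = 12 − 4 = 8.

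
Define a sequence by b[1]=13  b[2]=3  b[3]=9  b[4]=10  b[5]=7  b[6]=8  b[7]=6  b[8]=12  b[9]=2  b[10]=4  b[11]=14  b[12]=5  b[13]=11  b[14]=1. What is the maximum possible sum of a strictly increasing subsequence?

Let S[i] be the best sum of a strictly increasing subsequence ending at i:
i:      1  2  3  4  5  6  7  8  9 10 11 12 13 14
b[i]:  13  3  9 10  7  8  6 12  2  4 14  5 11  1
S:     13  3 12 22 10 18  9 34  2  7 48 12 33  1
Maximum is 48 (e.g. 3 + 9 + 10 + 12 + 14).

48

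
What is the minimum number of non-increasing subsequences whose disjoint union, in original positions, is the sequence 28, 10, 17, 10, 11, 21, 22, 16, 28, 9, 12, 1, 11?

5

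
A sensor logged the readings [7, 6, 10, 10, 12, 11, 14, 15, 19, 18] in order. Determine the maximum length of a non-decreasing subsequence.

7

Let dp[i] be the length of the longest such subsequence ending at index i:
i:      1  2  3  4  5  6  7  8  9 10
a[i]:   7  6 10 10 12 11 14 15 19 18
dp:     1  1  2  3  4  4  5  6  7  7
Maximum dp value is 7.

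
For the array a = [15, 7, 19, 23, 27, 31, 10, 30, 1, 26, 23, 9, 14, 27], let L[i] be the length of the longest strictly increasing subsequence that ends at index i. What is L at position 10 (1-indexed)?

4

dp[i] = 1 + max{dp[j] : j<i, a[j]<a[i]} (or 1 if no such j):
i:      1  2  3  4  5  6  7  8  9 10 11 12 13 14
a[i]:  15  7 19 23 27 31 10 30  1 26 23  9 14 27
dp:     1  1  2  3  4  5  2  5  1  4  3  2  3  5
At index 10 the value is 4.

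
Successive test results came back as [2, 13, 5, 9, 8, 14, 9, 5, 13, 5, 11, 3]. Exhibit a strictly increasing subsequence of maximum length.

Patience tails give the LIS length; then backtrack through the dp parents:
2 → extends → [2]
13 → extends → [2, 13]
5 → replaces 13 → [2, 5]
9 → extends → [2, 5, 9]
8 → replaces 9 → [2, 5, 8]
14 → extends → [2, 5, 8, 14]
9 → replaces 14 → [2, 5, 8, 9]
5 → already a tail → [2, 5, 8, 9]
13 → extends → [2, 5, 8, 9, 13]
5 → already a tail → [2, 5, 8, 9, 13]
11 → replaces 13 → [2, 5, 8, 9, 11]
3 → replaces 5 → [2, 3, 8, 9, 11]
Length 5; one witness is 2, 5, 8, 9, 13.

2, 5, 8, 9, 13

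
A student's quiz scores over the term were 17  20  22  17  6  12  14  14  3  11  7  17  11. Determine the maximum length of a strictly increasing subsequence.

4

Track the smallest tail for each achievable length (strict):
17 → extends → [17]
20 → extends → [17, 20]
22 → extends → [17, 20, 22]
17 → already a tail → [17, 20, 22]
6 → replaces 17 → [6, 20, 22]
12 → replaces 20 → [6, 12, 22]
14 → replaces 22 → [6, 12, 14]
14 → already a tail → [6, 12, 14]
3 → replaces 6 → [3, 12, 14]
11 → replaces 12 → [3, 11, 14]
7 → replaces 11 → [3, 7, 14]
17 → extends → [3, 7, 14, 17]
11 → replaces 14 → [3, 7, 11, 17]
Four tails, so the longest strictly increasing subsequence has length 4 (e.g. 6, 12, 14, 17).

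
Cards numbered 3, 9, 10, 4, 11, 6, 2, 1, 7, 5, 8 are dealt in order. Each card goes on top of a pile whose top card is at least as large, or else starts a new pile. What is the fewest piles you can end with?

The minimum number of non-increasing subsequences covering a sequence equals the length of its longest strictly increasing subsequence.
LIS length is 5 (e.g. 3, 4, 6, 7, 8), so 5 piles are needed.

5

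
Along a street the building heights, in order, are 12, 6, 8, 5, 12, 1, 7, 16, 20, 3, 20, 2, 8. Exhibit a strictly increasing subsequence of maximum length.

6, 8, 12, 16, 20

Patience tails give the LIS length; then backtrack through the dp parents:
12 → extends → [12]
6 → replaces 12 → [6]
8 → extends → [6, 8]
5 → replaces 6 → [5, 8]
12 → extends → [5, 8, 12]
1 → replaces 5 → [1, 8, 12]
7 → replaces 8 → [1, 7, 12]
16 → extends → [1, 7, 12, 16]
20 → extends → [1, 7, 12, 16, 20]
3 → replaces 7 → [1, 3, 12, 16, 20]
20 → already a tail → [1, 3, 12, 16, 20]
2 → replaces 3 → [1, 2, 12, 16, 20]
8 → replaces 12 → [1, 2, 8, 16, 20]
Length 5; one witness is 6, 8, 12, 16, 20.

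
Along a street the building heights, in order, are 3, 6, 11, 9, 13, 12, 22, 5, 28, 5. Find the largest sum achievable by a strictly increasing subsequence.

83

Let S[i] be the best sum of a strictly increasing subsequence ending at i:
i:      1  2  3  4  5  6  7  8  9 10
a[i]:   3  6 11  9 13 12 22  5 28  5
S:      3  9 20 18 33 32 55  8 83  8
Maximum is 83 (e.g. 3 + 6 + 11 + 13 + 22 + 28).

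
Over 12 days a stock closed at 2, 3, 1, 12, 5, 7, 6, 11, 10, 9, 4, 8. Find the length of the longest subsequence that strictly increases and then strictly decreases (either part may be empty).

8

inc[i] = longest strictly increasing subsequence ending at i; dec[i] = longest strictly decreasing subsequence starting at i:
i:      1  2  3  4  5  6  7  8  9 10 11 12
a[i]:   2  3  1 12  5  7  6 11 10  9  4  8
inc:    1  2  1  3  3  4  4  5  5  5  3  5
dec:    2  2  1  5  2  3  2  4  3  2  1  1
Best peak at i=8 (value 11): inc=5, dec=4, length 5+4−1 = 8.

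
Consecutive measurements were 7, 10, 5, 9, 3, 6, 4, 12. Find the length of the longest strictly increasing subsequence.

3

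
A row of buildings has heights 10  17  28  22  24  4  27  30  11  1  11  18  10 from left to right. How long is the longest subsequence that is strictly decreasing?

Let dp[i] be the longest strictly decreasing subsequence ending at i:
i:      1  2  3  4  5  6  7  8  9 10 11 12 13
a[i]:  10 17 28 22 24  4 27 30 11  1 11 18 10
dp:     1  1  1  2  2  3  2  1  3  4  3  3  4
Maximum is 4.

4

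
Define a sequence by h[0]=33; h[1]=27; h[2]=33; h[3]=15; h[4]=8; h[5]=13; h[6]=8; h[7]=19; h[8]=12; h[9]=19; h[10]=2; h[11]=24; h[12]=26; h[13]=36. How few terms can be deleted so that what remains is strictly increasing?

8

Fewest deletions = n − (longest strictly increasing subsequence).
Patience tails:
33 → extends → [33]
27 → replaces 33 → [27]
33 → extends → [27, 33]
15 → replaces 27 → [15, 33]
8 → replaces 15 → [8, 33]
13 → replaces 33 → [8, 13]
8 → already a tail → [8, 13]
19 → extends → [8, 13, 19]
12 → replaces 13 → [8, 12, 19]
19 → already a tail → [8, 12, 19]
2 → replaces 8 → [2, 12, 19]
24 → extends → [2, 12, 19, 24]
26 → extends → [2, 12, 19, 24, 26]
36 → extends → [2, 12, 19, 24, 26, 36]
Longest strictly increasing subsequence has length 6, so deletions = 14 − 6 = 8.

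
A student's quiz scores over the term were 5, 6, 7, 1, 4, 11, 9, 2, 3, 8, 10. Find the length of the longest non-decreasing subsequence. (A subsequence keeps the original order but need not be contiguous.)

5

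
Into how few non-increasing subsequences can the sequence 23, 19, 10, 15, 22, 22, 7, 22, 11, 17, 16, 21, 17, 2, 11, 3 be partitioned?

Place each on the leftmost legal pile:
23 → new pile 1 (tops now [23])
19 → pile 1 (tops now [19])
10 → pile 1 (tops now [10])
15 → new pile 2 (tops now [10, 15])
22 → new pile 3 (tops now [10, 15, 22])
22 → pile 3 (tops now [10, 15, 22])
7 → pile 1 (tops now [7, 15, 22])
22 → pile 3 (tops now [7, 15, 22])
11 → pile 2 (tops now [7, 11, 22])
17 → pile 3 (tops now [7, 11, 17])
16 → pile 3 (tops now [7, 11, 16])
21 → new pile 4 (tops now [7, 11, 16, 21])
17 → pile 4 (tops now [7, 11, 16, 17])
2 → pile 1 (tops now [2, 11, 16, 17])
11 → pile 2 (tops now [2, 11, 16, 17])
3 → pile 2 (tops now [2, 3, 16, 17])
Four piles.

4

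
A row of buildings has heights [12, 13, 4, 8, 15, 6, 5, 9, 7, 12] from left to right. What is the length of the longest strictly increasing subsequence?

Track the smallest tail for each achievable length (strict):
12 → extends → [12]
13 → extends → [12, 13]
4 → replaces 12 → [4, 13]
8 → replaces 13 → [4, 8]
15 → extends → [4, 8, 15]
6 → replaces 8 → [4, 6, 15]
5 → replaces 6 → [4, 5, 15]
9 → replaces 15 → [4, 5, 9]
7 → replaces 9 → [4, 5, 7]
12 → extends → [4, 5, 7, 12]
Four tails, so the longest strictly increasing subsequence has length 4 (e.g. 4, 8, 9, 12).

4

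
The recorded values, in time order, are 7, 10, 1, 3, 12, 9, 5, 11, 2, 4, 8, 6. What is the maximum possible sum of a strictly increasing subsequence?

29

Let S[i] be the best sum of a strictly increasing subsequence ending at i:
i:      1  2  3  4  5  6  7  8  9 10 11 12
a[i]:   7 10  1  3 12  9  5 11  2  4  8  6
S:      7 17  1  4 29 16  9 28  3  8 17 15
Maximum is 29 (e.g. 7 + 10 + 12).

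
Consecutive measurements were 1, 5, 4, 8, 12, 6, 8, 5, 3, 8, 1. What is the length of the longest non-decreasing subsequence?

5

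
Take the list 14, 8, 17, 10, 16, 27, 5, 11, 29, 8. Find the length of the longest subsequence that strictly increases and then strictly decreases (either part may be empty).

6

inc[i] = longest strictly increasing subsequence ending at i; dec[i] = longest strictly decreasing subsequence starting at i:
i:      1  2  3  4  5  6  7  8  9 10
a[i]:  14  8 17 10 16 27  5 11 29  8
inc:    1  1  2  2  3  4  1  3  5  2
dec:    3  2  4  2  3  3  1  2  2  1
Best peak at i=6 (value 27): inc=4, dec=3, length 4+3−1 = 6.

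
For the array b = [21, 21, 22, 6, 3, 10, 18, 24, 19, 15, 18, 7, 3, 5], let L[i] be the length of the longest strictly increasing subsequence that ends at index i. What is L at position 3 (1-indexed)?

dp[i] = 1 + max{dp[j] : j<i, b[j]<b[i]} (or 1 if no such j):
i:      1  2  3  4  5  6  7  8  9 10 11 12 13 14
b[i]:  21 21 22  6  3 10 18 24 19 15 18  7  3  5
dp:     1  1  2  1  1  2  3  4  4  3  4  2  1  2
At index 3 the value is 2.

2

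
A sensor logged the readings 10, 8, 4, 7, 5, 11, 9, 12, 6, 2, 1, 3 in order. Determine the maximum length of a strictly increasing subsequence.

4

Track the smallest tail for each achievable length (strict):
10 → extends → [10]
8 → replaces 10 → [8]
4 → replaces 8 → [4]
7 → extends → [4, 7]
5 → replaces 7 → [4, 5]
11 → extends → [4, 5, 11]
9 → replaces 11 → [4, 5, 9]
12 → extends → [4, 5, 9, 12]
6 → replaces 9 → [4, 5, 6, 12]
2 → replaces 4 → [2, 5, 6, 12]
1 → replaces 2 → [1, 5, 6, 12]
3 → replaces 5 → [1, 3, 6, 12]
Four tails, so the longest strictly increasing subsequence has length 4 (e.g. 4, 7, 11, 12).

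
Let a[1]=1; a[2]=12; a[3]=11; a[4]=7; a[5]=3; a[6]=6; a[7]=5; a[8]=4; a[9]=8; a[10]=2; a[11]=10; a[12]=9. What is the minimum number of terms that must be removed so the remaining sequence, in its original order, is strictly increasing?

7

Fewest deletions = n − (longest strictly increasing subsequence).
Patience tails:
1 → extends → [1]
12 → extends → [1, 12]
11 → replaces 12 → [1, 11]
7 → replaces 11 → [1, 7]
3 → replaces 7 → [1, 3]
6 → extends → [1, 3, 6]
5 → replaces 6 → [1, 3, 5]
4 → replaces 5 → [1, 3, 4]
8 → extends → [1, 3, 4, 8]
2 → replaces 3 → [1, 2, 4, 8]
10 → extends → [1, 2, 4, 8, 10]
9 → replaces 10 → [1, 2, 4, 8, 9]
Longest strictly increasing subsequence has length 5, so deletions = 12 − 5 = 7.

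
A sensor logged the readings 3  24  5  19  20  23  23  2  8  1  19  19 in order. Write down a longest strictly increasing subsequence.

Patience tails give the LIS length; then backtrack through the dp parents:
3 → extends → [3]
24 → extends → [3, 24]
5 → replaces 24 → [3, 5]
19 → extends → [3, 5, 19]
20 → extends → [3, 5, 19, 20]
23 → extends → [3, 5, 19, 20, 23]
23 → already a tail → [3, 5, 19, 20, 23]
2 → replaces 3 → [2, 5, 19, 20, 23]
8 → replaces 19 → [2, 5, 8, 20, 23]
1 → replaces 2 → [1, 5, 8, 20, 23]
19 → replaces 20 → [1, 5, 8, 19, 23]
19 → already a tail → [1, 5, 8, 19, 23]
Length 5; one witness is 3, 5, 19, 20, 23.

3, 5, 19, 20, 23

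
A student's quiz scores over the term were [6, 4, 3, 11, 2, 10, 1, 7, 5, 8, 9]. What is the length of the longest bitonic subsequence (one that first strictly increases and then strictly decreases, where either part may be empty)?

inc[i] = longest strictly increasing subsequence ending at i; dec[i] = longest strictly decreasing subsequence starting at i:
i:      1  2  3  4  5  6  7  8  9 10 11
a[i]:   6  4  3 11  2 10  1  7  5  8  9
inc:    1  1  1  2  1  2  1  2  2  3  4
dec:    5  4  3  4  2  3  1  2  1  1  1
Best peak at i=1 (value 6): inc=1, dec=5, length 1+5−1 = 5.

5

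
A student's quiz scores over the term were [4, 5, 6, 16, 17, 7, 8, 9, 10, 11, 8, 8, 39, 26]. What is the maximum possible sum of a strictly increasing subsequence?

Let S[i] be the best sum of a strictly increasing subsequence ending at i:
i:      1  2  3  4  5  6  7  8  9 10 11 12 13 14
a[i]:   4  5  6 16 17  7  8  9 10 11  8  8 39 26
S:      4  9 15 31 48 22 30 39 49 60 30 30 99 86
Maximum is 99 (e.g. 4 + 5 + 6 + 7 + 8 + 9 + 10 + 11 + 39).

99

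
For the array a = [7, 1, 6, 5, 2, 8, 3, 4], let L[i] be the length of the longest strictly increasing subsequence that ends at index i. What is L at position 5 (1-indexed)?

2

dp[i] = 1 + max{dp[j] : j<i, a[j]<a[i]} (or 1 if no such j):
i:     1 2 3 4 5 6 7 8
a[i]:  7 1 6 5 2 8 3 4
dp:    1 1 2 2 2 3 3 4
At index 5 the value is 2.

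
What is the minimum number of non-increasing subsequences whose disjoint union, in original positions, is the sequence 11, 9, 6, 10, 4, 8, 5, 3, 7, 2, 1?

Place each on the leftmost legal pile:
11 → new pile 1 (tops now [11])
9 → pile 1 (tops now [9])
6 → pile 1 (tops now [6])
10 → new pile 2 (tops now [6, 10])
4 → pile 1 (tops now [4, 10])
8 → pile 2 (tops now [4, 8])
5 → pile 2 (tops now [4, 5])
3 → pile 1 (tops now [3, 5])
7 → new pile 3 (tops now [3, 5, 7])
2 → pile 1 (tops now [2, 5, 7])
1 → pile 1 (tops now [1, 5, 7])
Three piles.

3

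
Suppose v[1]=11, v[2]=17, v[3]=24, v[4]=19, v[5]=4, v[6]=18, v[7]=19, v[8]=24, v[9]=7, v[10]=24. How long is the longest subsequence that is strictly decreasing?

4

Let dp[i] be the longest strictly decreasing subsequence ending at i:
i:      1  2  3  4  5  6  7  8  9 10
v[i]:  11 17 24 19  4 18 19 24  7 24
dp:     1  1  1  2  3  3  2  1  4  1
Maximum is 4.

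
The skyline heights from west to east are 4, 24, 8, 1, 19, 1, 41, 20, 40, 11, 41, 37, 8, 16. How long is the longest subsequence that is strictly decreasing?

Negate each value so 'decreasing' becomes 'increasing', then run patience tails on the negated sequence:
-4 → extends → [-4]
-24 → replaces -4 → [-24]
-8 → extends → [-24, -8]
-1 → extends → [-24, -8, -1]
-19 → replaces -8 → [-24, -19, -1]
-1 → already a tail → [-24, -19, -1]
-41 → replaces -24 → [-41, -19, -1]
-20 → replaces -19 → [-41, -20, -1]
-40 → replaces -20 → [-41, -40, -1]
-11 → replaces -1 → [-41, -40, -11]
-41 → already a tail → [-41, -40, -11]
-37 → replaces -11 → [-41, -40, -37]
-8 → extends → [-41, -40, -37, -8]
-16 → replaces -8 → [-41, -40, -37, -16]
Four tails, so the longest strictly decreasing subsequence of the original has length 4.

4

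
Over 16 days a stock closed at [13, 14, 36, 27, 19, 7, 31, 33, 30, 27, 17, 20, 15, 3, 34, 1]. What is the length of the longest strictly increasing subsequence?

6

Track the smallest tail for each achievable length (strict):
13 → extends → [13]
14 → extends → [13, 14]
36 → extends → [13, 14, 36]
27 → replaces 36 → [13, 14, 27]
19 → replaces 27 → [13, 14, 19]
7 → replaces 13 → [7, 14, 19]
31 → extends → [7, 14, 19, 31]
33 → extends → [7, 14, 19, 31, 33]
30 → replaces 31 → [7, 14, 19, 30, 33]
27 → replaces 30 → [7, 14, 19, 27, 33]
17 → replaces 19 → [7, 14, 17, 27, 33]
20 → replaces 27 → [7, 14, 17, 20, 33]
15 → replaces 17 → [7, 14, 15, 20, 33]
3 → replaces 7 → [3, 14, 15, 20, 33]
34 → extends → [3, 14, 15, 20, 33, 34]
1 → replaces 3 → [1, 14, 15, 20, 33, 34]
Six tails, so the longest strictly increasing subsequence has length 6 (e.g. 13, 14, 27, 31, 33, 34).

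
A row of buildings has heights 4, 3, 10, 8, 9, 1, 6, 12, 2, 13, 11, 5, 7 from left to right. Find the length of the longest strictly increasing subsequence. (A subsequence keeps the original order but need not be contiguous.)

5

Track the smallest tail for each achievable length (strict):
4 → extends → [4]
3 → replaces 4 → [3]
10 → extends → [3, 10]
8 → replaces 10 → [3, 8]
9 → extends → [3, 8, 9]
1 → replaces 3 → [1, 8, 9]
6 → replaces 8 → [1, 6, 9]
12 → extends → [1, 6, 9, 12]
2 → replaces 6 → [1, 2, 9, 12]
13 → extends → [1, 2, 9, 12, 13]
11 → replaces 12 → [1, 2, 9, 11, 13]
5 → replaces 9 → [1, 2, 5, 11, 13]
7 → replaces 11 → [1, 2, 5, 7, 13]
Five tails, so the longest strictly increasing subsequence has length 5 (e.g. 4, 8, 9, 12, 13).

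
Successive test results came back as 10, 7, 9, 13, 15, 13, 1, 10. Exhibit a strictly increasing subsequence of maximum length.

7, 9, 13, 15

Patience tails give the LIS length; then backtrack through the dp parents:
10 → extends → [10]
7 → replaces 10 → [7]
9 → extends → [7, 9]
13 → extends → [7, 9, 13]
15 → extends → [7, 9, 13, 15]
13 → already a tail → [7, 9, 13, 15]
1 → replaces 7 → [1, 9, 13, 15]
10 → replaces 13 → [1, 9, 10, 15]
Length 4; one witness is 7, 9, 13, 15.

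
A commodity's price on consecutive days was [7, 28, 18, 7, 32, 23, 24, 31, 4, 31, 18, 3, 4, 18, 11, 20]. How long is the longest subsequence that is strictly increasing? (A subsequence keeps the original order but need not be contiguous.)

Track the smallest tail for each achievable length (strict):
7 → extends → [7]
28 → extends → [7, 28]
18 → replaces 28 → [7, 18]
7 → already a tail → [7, 18]
32 → extends → [7, 18, 32]
23 → replaces 32 → [7, 18, 23]
24 → extends → [7, 18, 23, 24]
31 → extends → [7, 18, 23, 24, 31]
4 → replaces 7 → [4, 18, 23, 24, 31]
31 → already a tail → [4, 18, 23, 24, 31]
18 → already a tail → [4, 18, 23, 24, 31]
3 → replaces 4 → [3, 18, 23, 24, 31]
4 → replaces 18 → [3, 4, 23, 24, 31]
18 → replaces 23 → [3, 4, 18, 24, 31]
11 → replaces 18 → [3, 4, 11, 24, 31]
20 → replaces 24 → [3, 4, 11, 20, 31]
Five tails, so the longest strictly increasing subsequence has length 5 (e.g. 7, 18, 23, 24, 31).

5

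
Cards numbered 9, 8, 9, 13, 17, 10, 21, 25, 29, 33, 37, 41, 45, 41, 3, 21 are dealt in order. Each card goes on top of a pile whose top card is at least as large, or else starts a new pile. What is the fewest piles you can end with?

11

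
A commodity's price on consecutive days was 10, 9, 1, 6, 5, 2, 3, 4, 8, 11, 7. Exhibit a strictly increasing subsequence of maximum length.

Patience tails give the LIS length; then backtrack through the dp parents:
10 → extends → [10]
9 → replaces 10 → [9]
1 → replaces 9 → [1]
6 → extends → [1, 6]
5 → replaces 6 → [1, 5]
2 → replaces 5 → [1, 2]
3 → extends → [1, 2, 3]
4 → extends → [1, 2, 3, 4]
8 → extends → [1, 2, 3, 4, 8]
11 → extends → [1, 2, 3, 4, 8, 11]
7 → replaces 8 → [1, 2, 3, 4, 7, 11]
Length 6; one witness is 1, 2, 3, 4, 8, 11.

1, 2, 3, 4, 8, 11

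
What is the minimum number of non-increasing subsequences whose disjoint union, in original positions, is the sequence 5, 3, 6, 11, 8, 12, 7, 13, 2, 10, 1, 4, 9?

5

Place each on the leftmost legal pile:
5 → new pile 1 (tops now [5])
3 → pile 1 (tops now [3])
6 → new pile 2 (tops now [3, 6])
11 → new pile 3 (tops now [3, 6, 11])
8 → pile 3 (tops now [3, 6, 8])
12 → new pile 4 (tops now [3, 6, 8, 12])
7 → pile 3 (tops now [3, 6, 7, 12])
13 → new pile 5 (tops now [3, 6, 7, 12, 13])
2 → pile 1 (tops now [2, 6, 7, 12, 13])
10 → pile 4 (tops now [2, 6, 7, 10, 13])
1 → pile 1 (tops now [1, 6, 7, 10, 13])
4 → pile 2 (tops now [1, 4, 7, 10, 13])
9 → pile 4 (tops now [1, 4, 7, 9, 13])
Five piles.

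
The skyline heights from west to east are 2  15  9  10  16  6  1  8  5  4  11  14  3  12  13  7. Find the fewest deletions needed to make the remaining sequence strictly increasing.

Fewest deletions = n − (longest strictly increasing subsequence).
Patience tails:
2 → extends → [2]
15 → extends → [2, 15]
9 → replaces 15 → [2, 9]
10 → extends → [2, 9, 10]
16 → extends → [2, 9, 10, 16]
6 → replaces 9 → [2, 6, 10, 16]
1 → replaces 2 → [1, 6, 10, 16]
8 → replaces 10 → [1, 6, 8, 16]
5 → replaces 6 → [1, 5, 8, 16]
4 → replaces 5 → [1, 4, 8, 16]
11 → replaces 16 → [1, 4, 8, 11]
14 → extends → [1, 4, 8, 11, 14]
3 → replaces 4 → [1, 3, 8, 11, 14]
12 → replaces 14 → [1, 3, 8, 11, 12]
13 → extends → [1, 3, 8, 11, 12, 13]
7 → replaces 8 → [1, 3, 7, 11, 12, 13]
Longest strictly increasing subsequence has length 6, so deletions = 16 − 6 = 10.

10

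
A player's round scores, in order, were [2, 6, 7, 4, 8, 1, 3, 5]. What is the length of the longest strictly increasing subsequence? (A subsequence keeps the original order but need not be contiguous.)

4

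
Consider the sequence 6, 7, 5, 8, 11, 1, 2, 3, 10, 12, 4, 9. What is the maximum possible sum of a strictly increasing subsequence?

44

Let S[i] be the best sum of a strictly increasing subsequence ending at i:
i:      1  2  3  4  5  6  7  8  9 10 11 12
a[i]:   6  7  5  8 11  1  2  3 10 12  4  9
S:      6 13  5 21 32  1  3  6 31 44 10 30
Maximum is 44 (e.g. 6 + 7 + 8 + 11 + 12).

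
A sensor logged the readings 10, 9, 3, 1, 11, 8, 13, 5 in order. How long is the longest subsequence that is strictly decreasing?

4

Negate each value so 'decreasing' becomes 'increasing', then run patience tails on the negated sequence:
-10 → extends → [-10]
-9 → extends → [-10, -9]
-3 → extends → [-10, -9, -3]
-1 → extends → [-10, -9, -3, -1]
-11 → replaces -10 → [-11, -9, -3, -1]
-8 → replaces -3 → [-11, -9, -8, -1]
-13 → replaces -11 → [-13, -9, -8, -1]
-5 → replaces -1 → [-13, -9, -8, -5]
Four tails, so the longest strictly decreasing subsequence of the original has length 4.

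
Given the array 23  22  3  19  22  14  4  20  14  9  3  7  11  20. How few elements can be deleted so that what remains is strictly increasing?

Fewest deletions = n − (longest strictly increasing subsequence).
Patience tails:
23 → extends → [23]
22 → replaces 23 → [22]
3 → replaces 22 → [3]
19 → extends → [3, 19]
22 → extends → [3, 19, 22]
14 → replaces 19 → [3, 14, 22]
4 → replaces 14 → [3, 4, 22]
20 → replaces 22 → [3, 4, 20]
14 → replaces 20 → [3, 4, 14]
9 → replaces 14 → [3, 4, 9]
3 → already a tail → [3, 4, 9]
7 → replaces 9 → [3, 4, 7]
11 → extends → [3, 4, 7, 11]
20 → extends → [3, 4, 7, 11, 20]
Longest strictly increasing subsequence has length 5, so deletions = 14 − 5 = 9.

9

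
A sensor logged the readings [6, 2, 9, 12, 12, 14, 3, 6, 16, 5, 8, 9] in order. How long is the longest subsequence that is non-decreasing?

Let dp[i] be the length of the longest such subsequence ending at index i:
i:      1  2  3  4  5  6  7  8  9 10 11 12
a[i]:   6  2  9 12 12 14  3  6 16  5  8  9
dp:     1  1  2  3  4  5  2  3  6  3  4  5
Maximum dp value is 6.

6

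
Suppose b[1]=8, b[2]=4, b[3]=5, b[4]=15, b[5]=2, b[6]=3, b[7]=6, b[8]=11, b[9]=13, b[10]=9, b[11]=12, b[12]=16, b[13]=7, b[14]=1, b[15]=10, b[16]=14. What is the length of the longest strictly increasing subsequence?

6

Track the smallest tail for each achievable length (strict):
8 → extends → [8]
4 → replaces 8 → [4]
5 → extends → [4, 5]
15 → extends → [4, 5, 15]
2 → replaces 4 → [2, 5, 15]
3 → replaces 5 → [2, 3, 15]
6 → replaces 15 → [2, 3, 6]
11 → extends → [2, 3, 6, 11]
13 → extends → [2, 3, 6, 11, 13]
9 → replaces 11 → [2, 3, 6, 9, 13]
12 → replaces 13 → [2, 3, 6, 9, 12]
16 → extends → [2, 3, 6, 9, 12, 16]
7 → replaces 9 → [2, 3, 6, 7, 12, 16]
1 → replaces 2 → [1, 3, 6, 7, 12, 16]
10 → replaces 12 → [1, 3, 6, 7, 10, 16]
14 → replaces 16 → [1, 3, 6, 7, 10, 14]
Six tails, so the longest strictly increasing subsequence has length 6 (e.g. 4, 5, 6, 11, 13, 16).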